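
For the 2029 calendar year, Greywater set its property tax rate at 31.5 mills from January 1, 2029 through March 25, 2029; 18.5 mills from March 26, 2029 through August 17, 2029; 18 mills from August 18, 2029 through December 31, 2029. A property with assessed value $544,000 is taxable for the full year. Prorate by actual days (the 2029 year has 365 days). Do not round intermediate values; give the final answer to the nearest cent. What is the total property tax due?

January 1 – March 25, 2029: 84 days at 31.5 mills → $544,000 × 3.15% × 84/365 = $3,943.6274
March 26 – August 17, 2029: 145 days at 18.5 mills → $544,000 × 1.85% × 145/365 = $3,998.0274
August 18 – December 31, 2029: 136 days at 18 mills → $544,000 × 1.8% × 136/365 = $3,648.5260
Total = $11,590.1808

$11,590.18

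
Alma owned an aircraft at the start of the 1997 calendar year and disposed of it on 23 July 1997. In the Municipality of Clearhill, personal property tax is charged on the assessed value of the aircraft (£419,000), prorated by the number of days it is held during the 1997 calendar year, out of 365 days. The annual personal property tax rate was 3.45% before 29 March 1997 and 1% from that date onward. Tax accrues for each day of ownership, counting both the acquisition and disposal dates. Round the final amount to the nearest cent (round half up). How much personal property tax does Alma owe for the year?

£4,788.65

1 January – 28 March 1997: 87 days at 3.45% → £419,000 × 3.45% × 87/365 = £3,445.5575
29 March – 23 July 1997: 117 days at 1% → £419,000 × 1% × 117/365 = £1,343.0959
Total = £4,788.6534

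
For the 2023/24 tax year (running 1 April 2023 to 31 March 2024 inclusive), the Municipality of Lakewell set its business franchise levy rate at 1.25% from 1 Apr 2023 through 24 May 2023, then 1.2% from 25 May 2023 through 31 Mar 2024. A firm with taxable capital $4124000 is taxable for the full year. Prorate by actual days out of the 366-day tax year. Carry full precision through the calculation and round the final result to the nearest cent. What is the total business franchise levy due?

$49792.23

1 Apr – 24 May 2023: 54 days at 1.25% → $4124000 × 1.25% × 54/366 = $7605.7377
25 May 2023 – 31 Mar 2024: 312 days at 1.2% → $4124000 × 1.2% × 312/366 = $42186.4918
Total = $49792.2295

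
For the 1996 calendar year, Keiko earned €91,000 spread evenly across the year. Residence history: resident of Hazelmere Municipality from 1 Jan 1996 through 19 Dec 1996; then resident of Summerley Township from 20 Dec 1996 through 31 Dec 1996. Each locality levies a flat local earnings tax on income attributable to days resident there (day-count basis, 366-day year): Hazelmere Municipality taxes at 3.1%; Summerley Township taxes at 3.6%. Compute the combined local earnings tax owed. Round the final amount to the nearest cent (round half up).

Hazelmere Municipality, 1 Jan – 19 Dec 1996: 354 days → €91,000 × 3.1% × 354/366 = €2,728.5082
Summerley Township, 20 Dec – 31 Dec 1996: 12 days → €91,000 × 3.6% × 12/366 = €107.4098
Total = €2,835.9180

€2,835.92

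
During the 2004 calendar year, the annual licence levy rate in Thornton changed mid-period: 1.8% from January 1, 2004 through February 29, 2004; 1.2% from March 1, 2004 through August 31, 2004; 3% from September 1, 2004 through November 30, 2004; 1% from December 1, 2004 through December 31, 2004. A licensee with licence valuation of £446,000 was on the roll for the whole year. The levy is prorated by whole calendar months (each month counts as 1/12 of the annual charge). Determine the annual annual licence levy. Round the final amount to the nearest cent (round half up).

January 1 – February 29, 2004: 2 months at 1.8% → £446,000 × 1.8% × 2/12 = £1,338.0000
March 1 – August 31, 2004: 6 months at 1.2% → £446,000 × 1.2% × 6/12 = £2,676.0000
September 1 – November 30, 2004: 3 months at 3% → £446,000 × 3% × 3/12 = £3,345.0000
December 1 – December 31, 2004: 1 month at 1% → £446,000 × 1% × 1/12 = £371.6667
Total = £7,730.6667

£7,730.67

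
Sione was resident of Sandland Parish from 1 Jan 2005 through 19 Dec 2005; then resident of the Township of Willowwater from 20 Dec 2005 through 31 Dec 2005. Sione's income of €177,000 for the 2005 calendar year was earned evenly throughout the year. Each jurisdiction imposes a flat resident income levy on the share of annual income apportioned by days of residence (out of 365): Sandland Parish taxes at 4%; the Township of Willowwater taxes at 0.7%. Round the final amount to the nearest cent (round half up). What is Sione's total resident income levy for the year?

Sandland Parish, 1 Jan – 19 Dec 2005: 353 days → €177,000 × 4% × 353/365 = €6,847.2329
The Township of Willowwater, 20 Dec – 31 Dec 2005: 12 days → €177,000 × 0.7% × 12/365 = €40.7342
Total = €6,887.9671

€6,887.97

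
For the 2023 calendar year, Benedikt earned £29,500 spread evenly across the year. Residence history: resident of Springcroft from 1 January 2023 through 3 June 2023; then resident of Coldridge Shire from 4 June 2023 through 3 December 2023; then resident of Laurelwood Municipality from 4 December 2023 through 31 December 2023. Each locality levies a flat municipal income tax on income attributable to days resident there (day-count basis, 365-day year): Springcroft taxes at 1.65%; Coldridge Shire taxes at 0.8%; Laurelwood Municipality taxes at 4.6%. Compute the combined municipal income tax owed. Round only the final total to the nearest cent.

Springcroft, 1 January – 3 June 2023: 154 days → £29,500 × 1.65% × 154/365 = £205.3685
Coldridge Shire, 4 June – 3 December 2023: 183 days → £29,500 × 0.8% × 183/365 = £118.3233
Laurelwood Municipality, 4 December – 31 December 2023: 28 days → £29,500 × 4.6% × 28/365 = £104.0986
Total = £427.7904

£427.79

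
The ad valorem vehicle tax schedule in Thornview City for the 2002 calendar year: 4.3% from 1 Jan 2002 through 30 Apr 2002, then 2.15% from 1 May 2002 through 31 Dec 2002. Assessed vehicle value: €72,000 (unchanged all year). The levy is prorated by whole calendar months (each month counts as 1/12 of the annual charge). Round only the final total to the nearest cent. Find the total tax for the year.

1 Jan – 30 Apr 2002: 4 months at 4.3% → €72,000 × 4.3% × 4/12 = €1,032.0000
1 May – 31 Dec 2002: 8 months at 2.15% → €72,000 × 2.15% × 8/12 = €1,032.0000
Total = €2,064.0000

€2,064.00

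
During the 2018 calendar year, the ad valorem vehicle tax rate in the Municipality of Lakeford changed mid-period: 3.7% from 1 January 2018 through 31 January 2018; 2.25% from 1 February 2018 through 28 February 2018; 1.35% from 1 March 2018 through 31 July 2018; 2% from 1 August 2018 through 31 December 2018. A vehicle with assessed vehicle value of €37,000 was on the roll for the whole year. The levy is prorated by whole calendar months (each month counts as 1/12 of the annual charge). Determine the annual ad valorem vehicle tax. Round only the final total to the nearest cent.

€699.92

1 January – 31 January 2018: 1 month at 3.7% → €37,000 × 3.7% × 1/12 = €114.0833
1 February – 28 February 2018: 1 month at 2.25% → €37,000 × 2.25% × 1/12 = €69.3750
1 March – 31 July 2018: 5 months at 1.35% → €37,000 × 1.35% × 5/12 = €208.1250
1 August – 31 December 2018: 5 months at 2% → €37,000 × 2% × 5/12 = €308.3333
Total = €699.9167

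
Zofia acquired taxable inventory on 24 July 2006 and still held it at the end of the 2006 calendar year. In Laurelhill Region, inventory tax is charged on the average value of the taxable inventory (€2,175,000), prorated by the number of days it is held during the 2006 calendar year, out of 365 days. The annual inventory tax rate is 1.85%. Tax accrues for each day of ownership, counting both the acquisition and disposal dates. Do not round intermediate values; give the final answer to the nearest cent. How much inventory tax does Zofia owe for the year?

Days held (24 July – 31 December 2006): 161 out of 365
Tax = €2,175,000 × 1.85% × 161/365 = €17,748.5959

€17,748.60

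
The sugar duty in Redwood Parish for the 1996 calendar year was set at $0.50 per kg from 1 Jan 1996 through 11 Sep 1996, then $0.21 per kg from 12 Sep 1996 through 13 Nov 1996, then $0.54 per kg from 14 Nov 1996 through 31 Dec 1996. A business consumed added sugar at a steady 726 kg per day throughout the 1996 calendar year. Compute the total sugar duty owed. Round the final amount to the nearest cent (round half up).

1 Jan – 11 Sep 1996: 255 days × 726 kg/day = 185,130 kg at $0.50/kg → $92,565.00
12 Sep – 13 Nov 1996: 63 days × 726 kg/day = 45,738 kg at $0.21/kg → $9,604.98
14 Nov – 31 Dec 1996: 48 days × 726 kg/day = 34,848 kg at $0.54/kg → $18,817.92

$120,987.90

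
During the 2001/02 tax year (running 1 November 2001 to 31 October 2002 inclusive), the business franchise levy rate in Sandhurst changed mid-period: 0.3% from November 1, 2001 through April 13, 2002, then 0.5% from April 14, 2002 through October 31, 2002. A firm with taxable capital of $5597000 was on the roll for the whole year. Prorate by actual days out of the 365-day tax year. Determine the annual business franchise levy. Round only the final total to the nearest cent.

November 1, 2001 – April 13, 2002: 164 days at 0.3% → $5597000 × 0.3% × 164/365 = $7544.4493
April 14 – October 31, 2002: 201 days at 0.5% → $5597000 × 0.5% × 201/365 = $15410.9178
Total = $22955.3671

$22955.37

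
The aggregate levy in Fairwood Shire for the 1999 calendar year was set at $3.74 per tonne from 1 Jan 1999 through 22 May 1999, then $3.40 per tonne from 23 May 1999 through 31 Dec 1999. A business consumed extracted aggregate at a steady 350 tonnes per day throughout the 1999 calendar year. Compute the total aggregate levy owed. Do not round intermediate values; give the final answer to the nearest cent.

1 Jan – 22 May 1999: 142 days × 350 tonnes/day = 49,700 tonnes at $3.74/tonne → $185,878.00
23 May – 31 Dec 1999: 223 days × 350 tonnes/day = 78,050 tonnes at $3.40/tonne → $265,370.00

$451,248.00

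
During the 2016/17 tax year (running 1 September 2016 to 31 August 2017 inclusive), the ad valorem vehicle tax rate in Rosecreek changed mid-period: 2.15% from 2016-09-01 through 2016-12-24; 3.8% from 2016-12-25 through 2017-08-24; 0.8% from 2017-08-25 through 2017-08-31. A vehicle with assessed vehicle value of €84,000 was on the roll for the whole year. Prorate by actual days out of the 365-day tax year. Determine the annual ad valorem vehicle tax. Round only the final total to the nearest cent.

€2,706.99

2016-09-01 to 2016-12-24: 115 days at 2.15% → €84,000 × 2.15% × 115/365 = €569.0137
2016-12-25 to 2017-08-24: 243 days at 3.8% → €84,000 × 3.8% × 243/365 = €2,125.0849
2017-08-25 to 2017-08-31: 7 days at 0.8% → €84,000 × 0.8% × 7/365 = €12.8877
Total = €2,706.9863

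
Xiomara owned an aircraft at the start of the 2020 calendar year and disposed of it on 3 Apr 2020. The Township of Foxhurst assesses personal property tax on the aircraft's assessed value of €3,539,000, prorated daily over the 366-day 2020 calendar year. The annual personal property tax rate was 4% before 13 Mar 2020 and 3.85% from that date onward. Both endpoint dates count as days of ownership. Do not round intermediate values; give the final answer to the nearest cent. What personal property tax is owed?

€36,037.85

1 Jan – 12 Mar 2020: 72 days at 4% → €3,539,000 × 4% × 72/366 = €27,847.8689
13 Mar – 3 Apr 2020: 22 days at 3.85% → €3,539,000 × 3.85% × 22/366 = €8,189.9809
Total = €36,037.8497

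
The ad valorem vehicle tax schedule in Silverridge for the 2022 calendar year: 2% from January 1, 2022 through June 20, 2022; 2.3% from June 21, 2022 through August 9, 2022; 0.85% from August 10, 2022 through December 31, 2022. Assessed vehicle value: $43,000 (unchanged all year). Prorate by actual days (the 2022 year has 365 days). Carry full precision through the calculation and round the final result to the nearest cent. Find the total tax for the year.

$682.58

January 1 – June 20, 2022: 171 days at 2% → $43,000 × 2% × 171/365 = $402.9041
June 21 – August 9, 2022: 50 days at 2.3% → $43,000 × 2.3% × 50/365 = $135.4795
August 10 – December 31, 2022: 144 days at 0.85% → $43,000 × 0.85% × 144/365 = $144.1973
Total = $682.5808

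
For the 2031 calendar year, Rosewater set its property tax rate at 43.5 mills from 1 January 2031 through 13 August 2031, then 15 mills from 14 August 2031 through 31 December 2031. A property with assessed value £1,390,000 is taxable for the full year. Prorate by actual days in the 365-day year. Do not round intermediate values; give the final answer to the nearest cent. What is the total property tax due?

1 January – 13 August 2031: 225 days at 43.5 mills → £1,390,000 × 4.35% × 225/365 = £37,272.9452
14 August – 31 December 2031: 140 days at 15 mills → £1,390,000 × 1.5% × 140/365 = £7,997.2603
Total = £45,270.2055

£45,270.21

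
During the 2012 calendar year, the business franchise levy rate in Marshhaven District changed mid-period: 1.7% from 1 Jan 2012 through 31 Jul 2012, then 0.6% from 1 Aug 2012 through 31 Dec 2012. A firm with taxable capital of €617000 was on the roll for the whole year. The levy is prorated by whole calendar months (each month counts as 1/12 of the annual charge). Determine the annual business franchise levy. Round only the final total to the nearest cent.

1 Jan – 31 Jul 2012: 7 months at 1.7% → €617000 × 1.7% × 7/12 = €6118.5833
1 Aug – 31 Dec 2012: 5 months at 0.6% → €617000 × 0.6% × 5/12 = €1542.5000
Total = €7661.0833

€7661.08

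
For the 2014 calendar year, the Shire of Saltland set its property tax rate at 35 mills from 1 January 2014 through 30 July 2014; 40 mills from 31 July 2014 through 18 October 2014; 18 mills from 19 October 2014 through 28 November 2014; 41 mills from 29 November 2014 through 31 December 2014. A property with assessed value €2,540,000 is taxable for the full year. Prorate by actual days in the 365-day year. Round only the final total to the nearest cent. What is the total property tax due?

1 January – 30 July 2014: 211 days at 35 mills → €2,540,000 × 3.5% × 211/365 = €51,391.5068
31 July – 18 October 2014: 80 days at 40 mills → €2,540,000 × 4% × 80/365 = €22,268.4932
19 October – 28 November 2014: 41 days at 18 mills → €2,540,000 × 1.8% × 41/365 = €5,135.6712
29 November – 31 December 2014: 33 days at 41 mills → €2,540,000 × 4.1% × 33/365 = €9,415.3973
Total = €88,211.0685

€88,211.07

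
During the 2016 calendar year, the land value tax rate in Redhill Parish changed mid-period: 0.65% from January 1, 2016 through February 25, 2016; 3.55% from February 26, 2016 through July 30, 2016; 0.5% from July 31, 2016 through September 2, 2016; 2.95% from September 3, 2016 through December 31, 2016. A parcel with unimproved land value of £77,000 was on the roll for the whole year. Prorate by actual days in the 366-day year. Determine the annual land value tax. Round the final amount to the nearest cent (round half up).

£2,022.20

January 1 – February 25, 2016: 56 days at 0.65% → £77,000 × 0.65% × 56/366 = £76.5792
February 26 – July 30, 2016: 156 days at 3.55% → £77,000 × 3.55% × 156/366 = £1,165.0984
July 31 – September 2, 2016: 34 days at 0.5% → £77,000 × 0.5% × 34/366 = £35.7650
September 3 – December 31, 2016: 120 days at 2.95% → £77,000 × 2.95% × 120/366 = £744.7541
Total = £2,022.1967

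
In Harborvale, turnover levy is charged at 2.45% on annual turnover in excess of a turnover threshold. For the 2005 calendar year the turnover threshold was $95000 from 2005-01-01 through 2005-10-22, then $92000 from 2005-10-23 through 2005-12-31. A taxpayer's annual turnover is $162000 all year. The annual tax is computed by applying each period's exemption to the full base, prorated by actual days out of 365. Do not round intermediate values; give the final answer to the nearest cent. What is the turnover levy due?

$1655.60

2005-01-01 to 2005-10-22: 295 days, exemption $95000 → ($162000 − $95000) × 2.45% × 295/365 = $1326.6918
2005-10-23 to 2005-12-31: 70 days, exemption $92000 → ($162000 − $92000) × 2.45% × 70/365 = $328.9041
Total = $1655.5959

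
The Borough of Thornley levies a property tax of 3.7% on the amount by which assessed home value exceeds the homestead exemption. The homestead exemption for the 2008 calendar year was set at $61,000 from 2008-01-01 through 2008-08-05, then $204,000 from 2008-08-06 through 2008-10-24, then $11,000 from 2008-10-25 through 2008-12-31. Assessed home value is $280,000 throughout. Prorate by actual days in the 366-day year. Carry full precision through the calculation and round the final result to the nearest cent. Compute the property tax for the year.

$7,290.21

2008-01-01 to 2008-08-05: 218 days, exemption $61,000 → ($280,000 − $61,000) × 3.7% × 218/366 = $4,826.3770
2008-08-06 to 2008-10-24: 80 days, exemption $204,000 → ($280,000 − $204,000) × 3.7% × 80/366 = $614.6448
2008-10-25 to 2008-12-31: 68 days, exemption $11,000 → ($280,000 − $11,000) × 3.7% × 68/366 = $1,849.1913
Total = $7,290.2131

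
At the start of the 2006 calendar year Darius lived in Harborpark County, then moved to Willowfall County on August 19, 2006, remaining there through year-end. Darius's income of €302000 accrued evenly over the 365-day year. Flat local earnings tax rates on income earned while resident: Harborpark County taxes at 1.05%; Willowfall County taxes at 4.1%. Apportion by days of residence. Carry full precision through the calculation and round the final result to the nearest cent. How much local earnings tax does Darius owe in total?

€6577.81

Harborpark County, January 1 – August 18, 2006: 230 days → €302000 × 1.05% × 230/365 = €1998.1644
Willowfall County, August 19 – December 31, 2006: 135 days → €302000 × 4.1% × 135/365 = €4579.6438
Total = €6577.8082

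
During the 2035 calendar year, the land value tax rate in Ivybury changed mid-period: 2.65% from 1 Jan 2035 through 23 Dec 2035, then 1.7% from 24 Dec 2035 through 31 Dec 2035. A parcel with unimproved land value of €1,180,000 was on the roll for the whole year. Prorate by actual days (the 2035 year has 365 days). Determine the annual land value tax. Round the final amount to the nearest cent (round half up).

€31,024.30

1 Jan – 23 Dec 2035: 357 days at 2.65% → €1,180,000 × 2.65% × 357/365 = €30,584.6301
24 Dec – 31 Dec 2035: 8 days at 1.7% → €1,180,000 × 1.7% × 8/365 = €439.6712
Total = €31,024.3014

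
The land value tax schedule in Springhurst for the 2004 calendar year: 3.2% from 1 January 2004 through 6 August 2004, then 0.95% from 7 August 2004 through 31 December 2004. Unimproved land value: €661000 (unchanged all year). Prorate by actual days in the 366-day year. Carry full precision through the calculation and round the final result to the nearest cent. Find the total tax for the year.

€15178.62

1 January – 6 August 2004: 219 days at 3.2% → €661000 × 3.2% × 219/366 = €12656.5246
7 August – 31 December 2004: 147 days at 0.95% → €661000 × 0.95% × 147/366 = €2522.0943
Total = €15178.6189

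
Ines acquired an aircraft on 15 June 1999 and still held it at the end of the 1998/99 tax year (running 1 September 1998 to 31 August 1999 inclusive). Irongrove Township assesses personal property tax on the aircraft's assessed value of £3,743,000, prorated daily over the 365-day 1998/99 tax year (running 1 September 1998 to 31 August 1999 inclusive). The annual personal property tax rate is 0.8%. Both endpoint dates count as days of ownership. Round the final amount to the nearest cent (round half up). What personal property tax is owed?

Days held (15 June – 31 August 1999): 78 out of 365
Tax = £3,743,000 × 0.8% × 78/365 = £6,398.9918

£6,398.99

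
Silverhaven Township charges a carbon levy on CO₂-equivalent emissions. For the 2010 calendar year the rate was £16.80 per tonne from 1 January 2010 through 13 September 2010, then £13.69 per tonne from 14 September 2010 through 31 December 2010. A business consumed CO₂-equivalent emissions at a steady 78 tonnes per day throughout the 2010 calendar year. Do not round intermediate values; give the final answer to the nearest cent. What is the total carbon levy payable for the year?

1 January – 13 September 2010: 256 days × 78 tonnes/day = 19,968 tonnes at £16.80/tonne → £335,462.40
14 September – 31 December 2010: 109 days × 78 tonnes/day = 8,502 tonnes at £13.69/tonne → £116,392.38

£451,854.78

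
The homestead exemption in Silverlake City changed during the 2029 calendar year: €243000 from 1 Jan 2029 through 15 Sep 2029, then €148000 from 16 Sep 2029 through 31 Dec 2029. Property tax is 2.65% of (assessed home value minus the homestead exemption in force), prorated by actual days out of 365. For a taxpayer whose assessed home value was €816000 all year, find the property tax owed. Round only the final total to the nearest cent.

€15922.51

1 Jan – 15 Sep 2029: 258 days, exemption €243000 → (€816000 − €243000) × 2.65% × 258/365 = €10733.1534
16 Sep – 31 Dec 2029: 107 days, exemption €148000 → (€816000 − €148000) × 2.65% × 107/365 = €5189.3534
Total = €15922.5068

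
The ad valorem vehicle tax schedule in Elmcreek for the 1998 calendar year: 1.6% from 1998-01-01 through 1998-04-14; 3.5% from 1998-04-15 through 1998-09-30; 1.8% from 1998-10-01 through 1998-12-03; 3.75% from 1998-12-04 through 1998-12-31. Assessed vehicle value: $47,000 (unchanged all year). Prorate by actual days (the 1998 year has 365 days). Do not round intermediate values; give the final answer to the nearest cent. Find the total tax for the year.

$1,259.47

1998-01-01 to 1998-04-14: 104 days at 1.6% → $47,000 × 1.6% × 104/365 = $214.2685
1998-04-15 to 1998-09-30: 169 days at 3.5% → $47,000 × 3.5% × 169/365 = $761.6575
1998-10-01 to 1998-12-03: 64 days at 1.8% → $47,000 × 1.8% × 64/365 = $148.3397
1998-12-04 to 1998-12-31: 28 days at 3.75% → $47,000 × 3.75% × 28/365 = $135.2055
Total = $1,259.4712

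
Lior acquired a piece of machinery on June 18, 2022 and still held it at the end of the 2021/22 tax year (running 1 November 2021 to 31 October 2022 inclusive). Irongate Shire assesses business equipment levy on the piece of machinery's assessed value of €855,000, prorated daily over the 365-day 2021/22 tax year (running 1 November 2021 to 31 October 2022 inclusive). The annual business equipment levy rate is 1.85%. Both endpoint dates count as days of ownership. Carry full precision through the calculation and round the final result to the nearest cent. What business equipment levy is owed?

€5,893.64

Days held (June 18 – October 31, 2022): 136 out of 365
Tax = €855,000 × 1.85% × 136/365 = €5,893.6438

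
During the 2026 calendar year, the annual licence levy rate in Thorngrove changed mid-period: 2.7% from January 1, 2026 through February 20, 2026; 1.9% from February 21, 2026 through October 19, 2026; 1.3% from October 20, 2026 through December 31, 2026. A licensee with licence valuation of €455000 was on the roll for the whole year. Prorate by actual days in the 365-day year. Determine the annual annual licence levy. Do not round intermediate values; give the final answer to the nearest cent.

January 1 – February 20, 2026: 51 days at 2.7% → €455000 × 2.7% × 51/365 = €1716.5342
February 21 – October 19, 2026: 241 days at 1.9% → €455000 × 1.9% × 241/365 = €5708.0685
October 20 – December 31, 2026: 73 days at 1.3% → €455000 × 1.3% × 73/365 = €1183.0000
Total = €8607.6027

€8607.60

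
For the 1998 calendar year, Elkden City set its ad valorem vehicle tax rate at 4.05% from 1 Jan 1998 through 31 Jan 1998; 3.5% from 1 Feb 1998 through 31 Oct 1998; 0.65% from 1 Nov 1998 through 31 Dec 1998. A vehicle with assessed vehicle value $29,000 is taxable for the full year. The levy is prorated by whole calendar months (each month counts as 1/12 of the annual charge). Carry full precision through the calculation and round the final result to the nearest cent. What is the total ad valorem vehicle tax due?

1 Jan – 31 Jan 1998: 1 month at 4.05% → $29,000 × 4.05% × 1/12 = $97.8750
1 Feb – 31 Oct 1998: 9 months at 3.5% → $29,000 × 3.5% × 9/12 = $761.2500
1 Nov – 31 Dec 1998: 2 months at 0.65% → $29,000 × 0.65% × 2/12 = $31.4167
Total = $890.5417

$890.54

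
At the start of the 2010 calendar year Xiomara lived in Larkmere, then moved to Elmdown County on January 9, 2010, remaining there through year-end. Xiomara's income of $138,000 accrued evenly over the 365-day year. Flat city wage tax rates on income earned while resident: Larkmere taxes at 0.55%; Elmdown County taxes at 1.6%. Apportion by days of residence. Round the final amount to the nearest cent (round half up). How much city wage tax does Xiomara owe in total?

Larkmere, January 1 – January 8, 2010: 8 days → $138,000 × 0.55% × 8/365 = $16.6356
Elmdown County, January 9 – December 31, 2010: 357 days → $138,000 × 1.6% × 357/365 = $2,159.6055
Total = $2,176.2411

$2,176.24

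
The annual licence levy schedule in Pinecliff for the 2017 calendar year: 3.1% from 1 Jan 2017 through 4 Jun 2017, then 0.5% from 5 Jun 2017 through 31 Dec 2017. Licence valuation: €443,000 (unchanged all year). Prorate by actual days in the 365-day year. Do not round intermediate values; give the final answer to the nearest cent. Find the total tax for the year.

€7,106.21

1 Jan – 4 Jun 2017: 155 days at 3.1% → €443,000 × 3.1% × 155/365 = €5,831.8219
5 Jun – 31 Dec 2017: 210 days at 0.5% → €443,000 × 0.5% × 210/365 = €1,274.3836
Total = €7,106.2055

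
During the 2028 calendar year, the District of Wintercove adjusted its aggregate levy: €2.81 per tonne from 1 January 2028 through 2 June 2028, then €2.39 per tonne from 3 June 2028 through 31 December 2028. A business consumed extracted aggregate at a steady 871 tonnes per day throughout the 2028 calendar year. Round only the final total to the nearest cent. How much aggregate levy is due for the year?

€818,234.82

1 January – 2 June 2028: 154 days × 871 tonnes/day = 134,134 tonnes at €2.81/tonne → €376,916.54
3 June – 31 December 2028: 212 days × 871 tonnes/day = 184,652 tonnes at €2.39/tonne → €441,318.28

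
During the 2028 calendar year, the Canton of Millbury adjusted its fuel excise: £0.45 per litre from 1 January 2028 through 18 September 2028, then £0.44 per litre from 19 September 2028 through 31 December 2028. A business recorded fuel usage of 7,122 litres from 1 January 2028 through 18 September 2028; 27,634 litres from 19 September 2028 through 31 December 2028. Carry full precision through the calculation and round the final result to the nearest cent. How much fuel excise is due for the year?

£15363.86

1 January – 18 September 2028: 7,122 litres at £0.45/litre → £3204.90
19 September – 31 December 2028: 27,634 litres at £0.44/litre → £12158.96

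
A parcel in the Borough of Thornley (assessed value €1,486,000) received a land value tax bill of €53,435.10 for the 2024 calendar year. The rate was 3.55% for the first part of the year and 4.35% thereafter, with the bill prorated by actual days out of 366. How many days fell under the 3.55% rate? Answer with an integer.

Let d = days at the first rate; then 366 − d days at the second rate.
€1,486,000 × [3.55%·d + 4.35%·(366−d)] / 366 = €53,435.10
Solving gives d = 345, so the new rate took effect on December 11, 2024.

345 days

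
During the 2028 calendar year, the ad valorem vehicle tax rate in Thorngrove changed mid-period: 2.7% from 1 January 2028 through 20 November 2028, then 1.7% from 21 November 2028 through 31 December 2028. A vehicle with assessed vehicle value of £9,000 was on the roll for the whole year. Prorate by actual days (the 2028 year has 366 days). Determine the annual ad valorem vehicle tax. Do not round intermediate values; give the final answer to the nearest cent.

1 January – 20 November 2028: 325 days at 2.7% → £9,000 × 2.7% × 325/366 = £215.7787
21 November – 31 December 2028: 41 days at 1.7% → £9,000 × 1.7% × 41/366 = £17.1393
Total = £232.9180

£232.92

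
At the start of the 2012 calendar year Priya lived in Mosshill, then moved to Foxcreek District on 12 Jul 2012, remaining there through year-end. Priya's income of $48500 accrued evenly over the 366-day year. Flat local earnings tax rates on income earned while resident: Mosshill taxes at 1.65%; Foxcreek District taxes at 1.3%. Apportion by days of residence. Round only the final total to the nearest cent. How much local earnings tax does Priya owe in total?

$720.01

Mosshill, 1 Jan – 11 Jul 2012: 193 days → $48500 × 1.65% × 193/366 = $421.9898
Foxcreek District, 12 Jul – 31 Dec 2012: 173 days → $48500 × 1.3% × 173/366 = $298.0232
Total = $720.0130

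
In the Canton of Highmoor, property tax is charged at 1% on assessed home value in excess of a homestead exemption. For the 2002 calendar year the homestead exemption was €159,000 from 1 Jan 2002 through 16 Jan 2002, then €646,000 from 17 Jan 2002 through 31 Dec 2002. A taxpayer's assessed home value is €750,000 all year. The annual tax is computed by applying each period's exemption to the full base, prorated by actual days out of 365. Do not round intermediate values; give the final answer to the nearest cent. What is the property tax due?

1 Jan – 16 Jan 2002: 16 days, exemption €159,000 → (€750,000 − €159,000) × 1% × 16/365 = €259.0685
17 Jan – 31 Dec 2002: 349 days, exemption €646,000 → (€750,000 − €646,000) × 1% × 349/365 = €994.4110
Total = €1,253.4795

€1,253.48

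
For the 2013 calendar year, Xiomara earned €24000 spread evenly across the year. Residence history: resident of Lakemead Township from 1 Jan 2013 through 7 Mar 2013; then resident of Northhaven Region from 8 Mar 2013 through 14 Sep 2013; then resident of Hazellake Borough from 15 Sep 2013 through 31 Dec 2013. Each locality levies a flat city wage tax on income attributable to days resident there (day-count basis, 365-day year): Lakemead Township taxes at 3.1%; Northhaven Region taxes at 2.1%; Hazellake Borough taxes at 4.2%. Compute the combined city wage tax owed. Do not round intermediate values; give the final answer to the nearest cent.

€696.53

Lakemead Township, 1 Jan – 7 Mar 2013: 66 days → €24000 × 3.1% × 66/365 = €134.5315
Northhaven Region, 8 Mar – 14 Sep 2013: 191 days → €24000 × 2.1% × 191/365 = €263.7370
Hazellake Borough, 15 Sep – 31 Dec 2013: 108 days → €24000 × 4.2% × 108/365 = €298.2575
Total = €696.5260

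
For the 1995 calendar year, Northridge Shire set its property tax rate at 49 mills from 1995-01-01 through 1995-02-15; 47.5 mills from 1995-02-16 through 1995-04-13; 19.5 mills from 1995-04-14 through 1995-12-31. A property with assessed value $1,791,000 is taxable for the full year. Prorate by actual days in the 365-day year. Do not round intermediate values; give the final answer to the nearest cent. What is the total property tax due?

$49,414.43

1995-01-01 to 1995-02-15: 46 days at 49 mills → $1,791,000 × 4.9% × 46/365 = $11,060.0384
1995-02-16 to 1995-04-13: 57 days at 47.5 mills → $1,791,000 × 4.75% × 57/365 = $13,285.2945
1995-04-14 to 1995-12-31: 262 days at 19.5 mills → $1,791,000 × 1.95% × 262/365 = $25,069.0932
Total = $49,414.4260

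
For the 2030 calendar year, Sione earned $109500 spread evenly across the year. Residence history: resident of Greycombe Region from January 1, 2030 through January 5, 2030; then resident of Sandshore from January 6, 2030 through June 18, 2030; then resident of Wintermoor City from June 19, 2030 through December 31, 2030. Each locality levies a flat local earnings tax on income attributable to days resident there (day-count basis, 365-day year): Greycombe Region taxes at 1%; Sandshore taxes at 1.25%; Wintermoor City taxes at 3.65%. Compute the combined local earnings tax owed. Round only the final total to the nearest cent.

Greycombe Region, January 1 – January 5, 2030: 5 days → $109500 × 1% × 5/365 = $15.0000
Sandshore, January 6 – June 18, 2030: 164 days → $109500 × 1.25% × 164/365 = $615.0000
Wintermoor City, June 19 – December 31, 2030: 196 days → $109500 × 3.65% × 196/365 = $2146.2000
Total = $2776.2000

$2776.20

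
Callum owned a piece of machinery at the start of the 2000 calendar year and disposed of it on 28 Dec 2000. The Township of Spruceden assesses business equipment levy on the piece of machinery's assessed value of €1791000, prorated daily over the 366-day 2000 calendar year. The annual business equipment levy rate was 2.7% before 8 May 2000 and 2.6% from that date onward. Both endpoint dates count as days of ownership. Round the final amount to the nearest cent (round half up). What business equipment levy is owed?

€46810.67

1 Jan – 7 May 2000: 128 days at 2.7% → €1791000 × 2.7% × 128/366 = €16911.7377
8 May – 28 Dec 2000: 235 days at 2.6% → €1791000 × 2.6% × 235/366 = €29898.9344
Total = €46810.6721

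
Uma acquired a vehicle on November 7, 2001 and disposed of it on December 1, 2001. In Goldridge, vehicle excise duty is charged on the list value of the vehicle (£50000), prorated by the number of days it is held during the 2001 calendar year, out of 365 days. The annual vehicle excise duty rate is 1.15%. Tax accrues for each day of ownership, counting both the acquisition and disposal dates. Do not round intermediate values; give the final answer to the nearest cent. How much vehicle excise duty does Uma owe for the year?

£39.38

Days held (November 7 – December 1, 2001): 25 out of 365
Tax = £50000 × 1.15% × 25/365 = £39.3836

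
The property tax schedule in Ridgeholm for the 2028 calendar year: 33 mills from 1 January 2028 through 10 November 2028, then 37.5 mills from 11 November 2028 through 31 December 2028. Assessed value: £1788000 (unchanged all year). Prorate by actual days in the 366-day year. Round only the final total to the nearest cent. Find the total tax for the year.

£60125.16

1 January – 10 November 2028: 315 days at 33 mills → £1788000 × 3.3% × 315/366 = £50782.1311
11 November – 31 December 2028: 51 days at 37.5 mills → £1788000 × 3.75% × 51/366 = £9343.0328
Total = £60125.1639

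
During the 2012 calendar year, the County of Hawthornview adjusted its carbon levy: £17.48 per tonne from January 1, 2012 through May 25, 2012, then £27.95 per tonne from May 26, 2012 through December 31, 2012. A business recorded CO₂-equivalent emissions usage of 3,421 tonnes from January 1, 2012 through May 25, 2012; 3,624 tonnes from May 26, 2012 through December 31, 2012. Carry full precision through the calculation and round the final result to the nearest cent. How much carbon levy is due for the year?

£161,089.88

January 1 – May 25, 2012: 3,421 tonnes at £17.48/tonne → £59,799.08
May 26 – December 31, 2012: 3,624 tonnes at £27.95/tonne → £101,290.80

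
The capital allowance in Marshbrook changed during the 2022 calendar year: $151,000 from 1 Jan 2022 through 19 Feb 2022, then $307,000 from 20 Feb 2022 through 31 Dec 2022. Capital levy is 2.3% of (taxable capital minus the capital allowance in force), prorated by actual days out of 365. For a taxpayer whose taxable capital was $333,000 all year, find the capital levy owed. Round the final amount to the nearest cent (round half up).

$1,089.51

1 Jan – 19 Feb 2022: 50 days, exemption $151,000 → ($333,000 − $151,000) × 2.3% × 50/365 = $573.4247
20 Feb – 31 Dec 2022: 315 days, exemption $307,000 → ($333,000 − $307,000) × 2.3% × 315/365 = $516.0822
Total = $1,089.5068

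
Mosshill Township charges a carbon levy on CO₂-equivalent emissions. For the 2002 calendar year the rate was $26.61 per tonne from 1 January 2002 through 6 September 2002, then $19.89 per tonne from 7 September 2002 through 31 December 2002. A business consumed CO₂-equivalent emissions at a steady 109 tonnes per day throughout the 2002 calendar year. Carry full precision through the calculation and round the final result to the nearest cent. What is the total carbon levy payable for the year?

1 January – 6 September 2002: 249 days × 109 tonnes/day = 27,141 tonnes at $26.61/tonne → $722222.01
7 September – 31 December 2002: 116 days × 109 tonnes/day = 12,644 tonnes at $19.89/tonne → $251489.16

$973711.17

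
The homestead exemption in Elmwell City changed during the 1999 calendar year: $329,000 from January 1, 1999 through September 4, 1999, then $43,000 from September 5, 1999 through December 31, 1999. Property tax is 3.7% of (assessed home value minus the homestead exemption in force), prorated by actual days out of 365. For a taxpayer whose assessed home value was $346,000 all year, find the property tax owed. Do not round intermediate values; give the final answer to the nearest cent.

January 1 – September 4, 1999: 247 days, exemption $329,000 → ($346,000 − $329,000) × 3.7% × 247/365 = $425.6521
September 5 – December 31, 1999: 118 days, exemption $43,000 → ($346,000 − $43,000) × 3.7% × 118/365 = $3,624.3781
Total = $4,050.0301

$4,050.03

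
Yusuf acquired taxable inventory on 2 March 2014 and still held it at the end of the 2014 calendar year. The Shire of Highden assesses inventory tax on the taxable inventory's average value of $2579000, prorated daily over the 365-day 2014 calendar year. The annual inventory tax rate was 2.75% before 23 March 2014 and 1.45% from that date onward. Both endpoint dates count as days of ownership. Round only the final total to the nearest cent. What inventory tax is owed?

$33177.25

2 March – 22 March 2014: 21 days at 2.75% → $2579000 × 2.75% × 21/365 = $4080.4726
23 March – 31 December 2014: 284 days at 1.45% → $2579000 × 1.45% × 284/365 = $29096.7726
Total = $33177.2452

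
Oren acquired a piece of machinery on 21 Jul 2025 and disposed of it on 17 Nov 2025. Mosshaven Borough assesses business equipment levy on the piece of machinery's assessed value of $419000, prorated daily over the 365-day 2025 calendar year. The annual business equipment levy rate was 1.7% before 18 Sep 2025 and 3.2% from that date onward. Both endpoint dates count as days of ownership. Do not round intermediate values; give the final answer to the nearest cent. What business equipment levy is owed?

$3392.18

21 Jul – 17 Sep 2025: 59 days at 1.7% → $419000 × 1.7% × 59/365 = $1151.3890
18 Sep – 17 Nov 2025: 61 days at 3.2% → $419000 × 3.2% × 61/365 = $2240.7890
Total = $3392.1781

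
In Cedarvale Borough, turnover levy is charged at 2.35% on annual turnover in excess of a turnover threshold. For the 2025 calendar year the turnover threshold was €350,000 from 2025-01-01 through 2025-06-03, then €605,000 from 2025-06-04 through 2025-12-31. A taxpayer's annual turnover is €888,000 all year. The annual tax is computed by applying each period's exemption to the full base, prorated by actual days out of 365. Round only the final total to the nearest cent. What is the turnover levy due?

2025-01-01 to 2025-06-03: 154 days, exemption €350,000 → (€888,000 − €350,000) × 2.35% × 154/365 = €5,334.3068
2025-06-04 to 2025-12-31: 211 days, exemption €605,000 → (€888,000 − €605,000) × 2.35% × 211/365 = €3,844.5356
Total = €9,178.8425

€9,178.84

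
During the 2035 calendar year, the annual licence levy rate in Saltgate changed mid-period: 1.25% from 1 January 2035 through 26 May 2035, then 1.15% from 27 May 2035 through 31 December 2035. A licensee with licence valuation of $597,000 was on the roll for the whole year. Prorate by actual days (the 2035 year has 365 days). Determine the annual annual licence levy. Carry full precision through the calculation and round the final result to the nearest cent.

1 January – 26 May 2035: 146 days at 1.25% → $597,000 × 1.25% × 146/365 = $2,985.0000
27 May – 31 December 2035: 219 days at 1.15% → $597,000 × 1.15% × 219/365 = $4,119.3000
Total = $7,104.3000

$7,104.30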